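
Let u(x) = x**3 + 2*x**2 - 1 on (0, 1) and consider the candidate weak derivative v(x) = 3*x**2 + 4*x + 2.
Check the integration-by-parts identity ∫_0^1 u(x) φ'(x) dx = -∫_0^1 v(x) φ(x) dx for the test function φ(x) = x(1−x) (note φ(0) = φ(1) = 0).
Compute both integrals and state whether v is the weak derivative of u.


LHS = -29/60, RHS = -49/60. No, v is not the weak derivative of u.

u(x) = x**3 + 2*x**2 - 1, classical derivative u'(x) = 3*x**2 + 4*x.
φ(x) = x(1−x), so φ'(x) = 1 - 2*x.
Note φ(0) = φ(1) = 0, so the boundary term u·φ vanishes.
LHS = ∫_0^1 u(x) φ'(x) dx = ∫_0^1 (-2*x^4 - 3*x^3 + 2*x^2 + 2*x - 1) dx. Term by term:
  ∫_0^1 -2*x^4 dx = -2/5;  ∫_0^1 -3*x^3 dx = -3/4;  ∫_0^1 2*x^2 dx = 2/3;
  ∫_0^1 2*x dx = 1;  ∫_0^1 -1 dx = -1.
Sum: -2/5 − 3/4 + 2/3 + 1 − 1 = -29/60.
So LHS = -29/60.
∫_0^1 v(x) φ(x) dx = ∫_0^1 (-3*x^4 - x^3 + 2*x^2 + 2*x) dx. Term by term:
  ∫_0^1 -3*x^4 dx = -3/5;  ∫_0^1 -x^3 dx = -1/4;  ∫_0^1 2*x^2 dx = 2/3;
  ∫_0^1 2*x dx = 1.
Sum: -3/5 − 1/4 + 2/3 + 1 = 49/60.
So RHS = -∫_0^1 v(x) φ(x) dx = -49/60.
LHS − RHS = 1/3 ≠ 0, so the identity fails.
(For a valid weak derivative the identity must hold for EVERY test function, in particular this one. The failure shows v is NOT the weak derivative of u.)
Correct weak derivative would be u'(x) = 3*x**2 + 4*x.


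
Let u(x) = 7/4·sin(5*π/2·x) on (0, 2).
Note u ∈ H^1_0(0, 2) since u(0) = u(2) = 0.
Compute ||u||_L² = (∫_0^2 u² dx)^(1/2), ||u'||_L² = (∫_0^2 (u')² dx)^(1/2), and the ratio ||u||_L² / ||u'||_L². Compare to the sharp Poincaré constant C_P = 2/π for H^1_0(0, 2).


||u||_L² / ||u'||_L² = 2/(5*π) < C_P = 2/π.

u(x) = 7/4·sin(5*π/2·x), so u'(x) = 35*π*cos(5*π*x/2)/8.
Writing u(x) = A·sin(kπx/L) with A = 7/4 and k = 5, use ∫_0^L sin²(kπx/L) dx = L/2 and ∫_0^L cos²(kπx/L) dx = L/2.
u² = 49/16·sin²(5*π/2·x) and (u')² = 1225*π^2/64·cos²(5*π/2·x), and each of sin², cos² integrates to L/2 = 1 over (0, 2).
∫_0^2 u² dx = 49/16, so ||u||_L² = 7/4.
∫_0^2 (u')² dx = 1225*π^2/64, so ||u'||_L² = 35*π/8.
Ratio ||u||_L² / ||u'||_L² = 2/(5*π).
Sharp Poincaré constant on H^1_0(0, 2) is C_P = L/π = 2/π, achieved by sin(π/2·x).
This is the k = 5 harmonic; the ratio L/(kπ) is strictly less than C_P = L/π, consistent with the sharp inequality ||u||_L² ≤ C_P ||u'||_L².


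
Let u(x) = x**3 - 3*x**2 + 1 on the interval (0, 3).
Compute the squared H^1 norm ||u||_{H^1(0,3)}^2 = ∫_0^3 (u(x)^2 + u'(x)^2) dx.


||u||_{H^1}^2 = 2991/70

The H^1 norm (squared) on an interval (0, L) is
  ||u||_{H^1}^2 = ∫_0^L u(x)^2 dx + ∫_0^L u'(x)^2 dx.
Compute u'(x) = 3*x**2 - 6*x.
Then u(x)^2 = x**6 - 6*x**5 + 9*x**4 + 2*x**3 - 6*x**2 + 1 and u'(x)^2 = 9*x**4 - 36*x**3 + 36*x**2.
Integrate each monomial from 0 to 3 using ∫_0^3 c·x^n dx = c·3^(n+1)/(n+1):
  ∫_0^3 u(x)^2 dx = ∫_0^3 (x^6 - 6*x^5 + 9*x^4 + 2*x^3 - 6*x^2 + 1) dx. Term by term:
    ∫_0^3 x^6 dx = 2187/7;  ∫_0^3 -6*x^5 dx = -729;  ∫_0^3 9*x^4 dx = 2187/5;
    ∫_0^3 2*x^3 dx = 81/2;  ∫_0^3 -6*x^2 dx = -54;  ∫_0^3 1 dx = 3.
  Sum: 2187/7 − 729 + 2187/5 + 81/2 − 54 + 3 = 723/70.
  ∫_0^3 u'(x)^2 dx = ∫_0^3 (9*x^4 - 36*x^3 + 36*x^2) dx. Term by term:
    ∫_0^3 9*x^4 dx = 2187/5;  ∫_0^3 -36*x^3 dx = -729;  ∫_0^3 36*x^2 dx = 324.
  Sum: 2187/5 − 729 + 324 = 162/5.
Adding: ||u||_{H^1}^2 = 723/70 + 162/5 = 2991/70.


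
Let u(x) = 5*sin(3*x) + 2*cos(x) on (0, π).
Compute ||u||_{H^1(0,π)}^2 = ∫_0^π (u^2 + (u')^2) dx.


||u||_{H^1(0,π)}^2 = 129*π

u'(x) = -2*sin(x) + 15*cos(3*x).
Expand u² and (u')² and integrate term by term on (0, π), using: for integers n ≥ 1, ∫_0^π sin²(nx) dx = ∫_0^π cos²(nx) dx = π/2; for n ≠ n', ∫_0^π sin(nx)sin(n'x) dx = ∫_0^π cos(nx)cos(n'x) dx = 0; and by product-to-sum, ∫_0^π sin(nx)cos(n'x) dx = ½∫_0^π [sin((n+n')x) + sin((n−n')x)] dx, which is 0 when n+n' is even and 2n/(n²−n'²) when n+n' is odd (it need not vanish on (0, π)).
  u² squared terms: (2)²·∫cos(x)² dx = 4·π/2 = 2*π;  (5)²·∫sin(3x)² dx = 25·π/2 = 25*π/2.
  u² cross terms: 2·(2)·(5)·∫cos(x)·sin(3x) dx = 20·(0) = 0.
  So ∫_0^π u² dx = 2*π + 25*π/2 + 0 = 29*π/2.
  (u')² squared terms: (-2)²·∫sin(x)² dx = 4·π/2 = 2*π;  (15)²·∫cos(3x)² dx = 225·π/2 = 225*π/2.
  (u')² cross terms: 2·(-2)·(15)·∫sin(x)·cos(3x) dx = -60·(0) = 0.
  So ∫_0^π (u')² dx = 2*π + 225*π/2 + 0 = 229*π/2.
||u||_{H^1}^2 = (29*π/2) + (229*π/2) = 129*π.


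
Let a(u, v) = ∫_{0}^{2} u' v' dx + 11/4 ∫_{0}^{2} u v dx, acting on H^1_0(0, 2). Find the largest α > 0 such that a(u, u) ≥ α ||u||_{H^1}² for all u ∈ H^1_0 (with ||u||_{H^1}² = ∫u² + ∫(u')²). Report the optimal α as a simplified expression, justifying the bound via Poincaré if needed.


α = 1

Coercivity of a(·,·) on H^1_0(0, 2) means a(u, u) ≥ α ||u||_{H^1}² for every u ∈ H^1_0.
The interval has length L = 2, and Poincaré/coercivity depend only on L. Here a(u, u) = ∫(u')² + (11/4)·∫u².
Here c = 11/4 ≥ 1, so a(u,u) = ∫(u')² + c∫u² ≥ ∫(u')² + ∫u² = ||u||_{H^1}², i.e. α = 1 works. No larger α is possible: a(u,u) ≥ α||u||_{H^1}² means (1−α)∫(u')² ≥ (α−c)∫u², and for the modes u_n = sin(nπ(x−x₀)/L) (x₀ the left endpoint) one has ∫u_n²/∫(u_n')² = (L/(nπ))² → 0, so a(u_n,u_n)/||u_n||_{H^1}² → 1. Hence the optimal constant is α = 1.
Therefore α = 1.


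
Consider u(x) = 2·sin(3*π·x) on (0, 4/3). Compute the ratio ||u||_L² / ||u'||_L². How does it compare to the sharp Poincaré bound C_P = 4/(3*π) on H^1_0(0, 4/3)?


||u||_L² / ||u'||_L² = 1/(3*π) < C_P = 4/(3*π).

u(x) = 2·sin(3*π·x), so u'(x) = 6*π*cos(3*π*x).
Writing u(x) = A·sin(kπx/L) with A = 2 and k = 4, use ∫_0^L sin²(kπx/L) dx = L/2 and ∫_0^L cos²(kπx/L) dx = L/2.
u² = 4·sin²(3*π·x) and (u')² = 36*π^2·cos²(3*π·x), and each of sin², cos² integrates to L/2 = 2/3 over (0, 4/3).
∫_0^4/3 u² dx = 8/3, so ||u||_L² = 2*sqrt(6)/3.
∫_0^4/3 (u')² dx = 24*π^2, so ||u'||_L² = 2*sqrt(6)*π.
Ratio ||u||_L² / ||u'||_L² = 1/(3*π).
Sharp Poincaré constant on H^1_0(0, 4/3) is C_P = L/π = 4/(3*π), achieved by sin(3*π/4·x).
This is the k = 4 harmonic; the ratio L/(kπ) is strictly less than C_P = L/π, consistent with the sharp inequality ||u||_L² ≤ C_P ||u'||_L².


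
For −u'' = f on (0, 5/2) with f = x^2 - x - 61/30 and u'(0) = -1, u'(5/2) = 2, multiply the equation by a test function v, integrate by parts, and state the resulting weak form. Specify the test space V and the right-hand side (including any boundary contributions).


V = H^1(0, 5/2) (v unrestricted at boundary; u is determined up to an additive constant); weak form: ∫_0^5/2 u'v' dx = ∫_0^5/2 (x^2 - x - 61/30) v dx + 2·v(5/2) + v(0) for all v ∈ V.

Multiply both sides by a test function v and integrate from 0 to 5/2:
  ∫_0^5/2 −u''(x) v(x) dx = ∫_0^5/2 f(x) v(x) dx.
Integrate the LHS by parts once:
  ∫_0^5/2 −u'' v dx = −[u'(x) v(x)]_0^5/2 + ∫_0^5/2 u'(x) v'(x) dx.
Thus ∫_0^5/2 u'(x) v'(x) dx = ∫_0^5/2 f(x) v(x) dx + [u'(x) v(x)]_0^5/2.
Choose V so that boundary terms are either known or forced to vanish.
u has inhomogeneous Neumann u'(0) = -1, u'(5/2) = 2. [u' v]_0^5/2 = (2)·v(5/2) − (-1)·v(0) = 2·v(5/2) + v(0). Take V = H^1(0, 5/2); boundary term becomes part of RHS.
Weak formulation: find u (satisfying any essential BC) such that ∫_0^5/2 u'(x) v'(x) dx = ∫_0^5/2 f v dx + 2·v(5/2) + v(0) for all v ∈ V (Neumann data are natural BCs: they enter the RHS as boundary terms).
Substituting f(x) = x^2 - x - 61/30, the right-hand side is ∫_0^5/2 (x^2 - x - 61/30) v dx + 2·v(5/2) + v(0).
Compatibility check (pure Neumann): taking v ≡ 1 ∈ V gives 0 = ∫_0^5/2 f dx + (2) − (-1), i.e. ∫_0^5/2 f dx must equal u'(0) − u'(5/2) = -3. Indeed ∫_0^5/2 (x^2 - x - 61/30) dx = -3, so the data are compatible. The solution is then unique only up to an additive constant (fix it e.g. by requiring ∫_0^5/2 u dx = 0).


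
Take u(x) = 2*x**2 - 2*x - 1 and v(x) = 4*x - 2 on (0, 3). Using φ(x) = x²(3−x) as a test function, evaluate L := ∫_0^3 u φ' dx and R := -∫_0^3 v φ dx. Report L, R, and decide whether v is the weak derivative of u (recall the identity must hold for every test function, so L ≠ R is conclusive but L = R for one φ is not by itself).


LHS = -351/10, RHS = -351/10. Yes, v = u' weakly.

u(x) = 2*x**2 - 2*x - 1, classical derivative u'(x) = 4*x - 2.
φ(x) = x²(3−x), so φ'(x) = 3*x*(2 - x).
Note φ(0) = φ(3) = 0, so the boundary term u·φ vanishes.
LHS = ∫_0^3 u(x) φ'(x) dx = ∫_0^3 (-6*x^4 + 18*x^3 - 9*x^2 - 6*x) dx. Term by term:
  ∫_0^3 -6*x^4 dx = -1458/5;  ∫_0^3 18*x^3 dx = 729/2;  ∫_0^3 -9*x^2 dx = -81;
  ∫_0^3 -6*x dx = -27.
Sum: -1458/5 + 729/2 − 81 − 27 = -351/10.
So LHS = -351/10.
∫_0^3 v(x) φ(x) dx = ∫_0^3 (-4*x^4 + 14*x^3 - 6*x^2) dx. Term by term:
  ∫_0^3 -4*x^4 dx = -972/5;  ∫_0^3 14*x^3 dx = 567/2;  ∫_0^3 -6*x^2 dx = -54.
Sum: -972/5 + 567/2 − 54 = 351/10.
So RHS = -∫_0^3 v(x) φ(x) dx = -351/10.
LHS = RHS, so the identity holds for this test φ.
Moreover u is smooth here and v(x) = u'(x) = 4*x - 2 pointwise, so the identity holds for every test function. Hence v is the weak derivative of u.


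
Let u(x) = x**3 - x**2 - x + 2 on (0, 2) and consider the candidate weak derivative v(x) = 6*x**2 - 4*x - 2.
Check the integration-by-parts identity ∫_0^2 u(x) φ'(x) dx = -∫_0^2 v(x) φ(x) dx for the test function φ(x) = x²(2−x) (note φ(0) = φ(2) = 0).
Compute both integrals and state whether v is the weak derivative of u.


LHS = -28/15, RHS = -56/15. No, v is not the weak derivative of u.

u(x) = x**3 - x**2 - x + 2, classical derivative u'(x) = 3*x**2 - 2*x - 1.
φ(x) = x²(2−x), so φ'(x) = x*(4 - 3*x).
Note φ(0) = φ(2) = 0, so the boundary term u·φ vanishes.
LHS = ∫_0^2 u(x) φ'(x) dx = ∫_0^2 (-3*x^5 + 7*x^4 - x^3 - 10*x^2 + 8*x) dx. Term by term:
  ∫_0^2 -3*x^5 dx = -32;  ∫_0^2 7*x^4 dx = 224/5;  ∫_0^2 -x^3 dx = -4;
  ∫_0^2 -10*x^2 dx = -80/3;  ∫_0^2 8*x dx = 16.
Sum: -32 + 224/5 − 4 − 80/3 + 16 = -28/15.
So LHS = -28/15.
∫_0^2 v(x) φ(x) dx = ∫_0^2 (-6*x^5 + 16*x^4 - 6*x^3 - 4*x^2) dx. Term by term:
  ∫_0^2 -6*x^5 dx = -64;  ∫_0^2 16*x^4 dx = 512/5;  ∫_0^2 -6*x^3 dx = -24;
  ∫_0^2 -4*x^2 dx = -32/3.
Sum: -64 + 512/5 − 24 − 32/3 = 56/15.
So RHS = -∫_0^2 v(x) φ(x) dx = -56/15.
LHS − RHS = 28/15 ≠ 0, so the identity fails.
(For a valid weak derivative the identity must hold for EVERY test function, in particular this one. The failure shows v is NOT the weak derivative of u.)
Correct weak derivative would be u'(x) = 3*x**2 - 2*x - 1.


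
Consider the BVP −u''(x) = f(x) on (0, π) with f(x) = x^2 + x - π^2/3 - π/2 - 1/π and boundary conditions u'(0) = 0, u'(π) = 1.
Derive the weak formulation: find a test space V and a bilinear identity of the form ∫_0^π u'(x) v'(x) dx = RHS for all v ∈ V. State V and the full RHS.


V = H^1(0, π) (v unrestricted at boundary; u is determined up to an additive constant); weak form: ∫_0^π u'v' dx = ∫_0^π (x^2 + x - π^2/3 - π/2 - 1/π) v dx + v(π) for all v ∈ V.

Multiply both sides by a test function v and integrate from 0 to π:
  ∫_0^π −u''(x) v(x) dx = ∫_0^π f(x) v(x) dx.
Integrate the LHS by parts once:
  ∫_0^π −u'' v dx = −[u'(x) v(x)]_0^π + ∫_0^π u'(x) v'(x) dx.
Thus ∫_0^π u'(x) v'(x) dx = ∫_0^π f(x) v(x) dx + [u'(x) v(x)]_0^π.
Choose V so that boundary terms are either known or forced to vanish.
u has inhomogeneous Neumann u'(0) = 0, u'(π) = 1. [u' v]_0^π = (1)·v(π) − (0)·v(0) = v(π). Take V = H^1(0, π); boundary term becomes part of RHS.
Weak formulation: find u (satisfying any essential BC) such that ∫_0^π u'(x) v'(x) dx = ∫_0^π f v dx + v(π) for all v ∈ V (Neumann data are natural BCs: they enter the RHS as boundary terms).
Substituting f(x) = x^2 + x - π^2/3 - π/2 - 1/π, the right-hand side is ∫_0^π (x^2 + x - π^2/3 - π/2 - 1/π) v dx + v(π).
Compatibility check (pure Neumann): taking v ≡ 1 ∈ V gives 0 = ∫_0^π f dx + (1) − (0), i.e. ∫_0^π f dx must equal u'(0) − u'(π) = -1. Indeed ∫_0^π (x^2 + x - π^2/3 - π/2 - 1/π) dx = -1, so the data are compatible. The solution is then unique only up to an additive constant (fix it e.g. by requiring ∫_0^π u dx = 0).


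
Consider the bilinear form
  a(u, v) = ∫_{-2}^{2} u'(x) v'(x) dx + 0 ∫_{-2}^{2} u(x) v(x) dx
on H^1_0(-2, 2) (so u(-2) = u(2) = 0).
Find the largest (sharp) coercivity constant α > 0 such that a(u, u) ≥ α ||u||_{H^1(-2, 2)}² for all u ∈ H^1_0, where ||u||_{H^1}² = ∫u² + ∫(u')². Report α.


α = π^2/(π^2 + 16)

Coercivity of a(·,·) on H^1_0(-2, 2) means a(u, u) ≥ α ||u||_{H^1}² for every u ∈ H^1_0.
The interval has length L = 4, and Poincaré/coercivity depend only on L. Here a(u, u) = ∫(u')² + (0)·∫u².
Here c = 0, so a(u,u) = ∫(u')² alone. The condition a(u,u) ≥ α||u||_{H^1}² reads (1−α)∫(u')² ≥ (α−c)∫u². Any admissible α is ≤ 1 (rapidly oscillating u have ∫u²/∫(u')² → 0), and α = 1 would force 0 ≥ (1−c)∫u², impossible since c < 1; so 1−α > 0. By the sharp Poincaré inequality on H^1_0 of an interval of length L, ∫(u')² ≥ (π/L)²∫u² with equality for the first sine mode sin(π(x−x₀)/L) (x₀ the left endpoint), so the inequality holds for all u iff (1−α)(π/L)² ≥ α − c, i.e. α ≤ ((π/L)² + c)/((π/L)² + 1) = (1 + c(L/π)²)/(1 + (L/π)²). (Direct route, valid since c ≤ 0: Poincaré gives c∫u² ≥ c(L/π)²∫(u')², so a(u,u) ≥ (1 + c(L/π)²)∫(u')², while ||u||_{H^1}² ≤ (1 + (L/π)²)∫(u')²; dividing yields the same α.) With (π/L)² = π^2/16 and c = 0, the largest admissible constant is α = ((π/L)² + c)/((π/L)² + 1).
Simplifying, α = π^2/(π^2 + 16).


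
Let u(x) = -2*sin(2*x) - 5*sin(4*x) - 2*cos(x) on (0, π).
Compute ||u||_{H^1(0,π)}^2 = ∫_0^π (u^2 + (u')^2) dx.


||u||_{H^1(0,π)}^2 = 128/3 + 453*π/2

u'(x) = 2*sin(x) - 4*cos(2*x) - 20*cos(4*x).
Expand u² and (u')² and integrate term by term on (0, π), using: for integers n ≥ 1, ∫_0^π sin²(nx) dx = ∫_0^π cos²(nx) dx = π/2; for n ≠ n', ∫_0^π sin(nx)sin(n'x) dx = ∫_0^π cos(nx)cos(n'x) dx = 0; and by product-to-sum, ∫_0^π sin(nx)cos(n'x) dx = ½∫_0^π [sin((n+n')x) + sin((n−n')x)] dx, which is 0 when n+n' is even and 2n/(n²−n'²) when n+n' is odd (it need not vanish on (0, π)).
  u² squared terms: (-5)²·∫sin(4x)² dx = 25·π/2 = 25*π/2;  (-2)²·∫cos(x)² dx = 4·π/2 = 2*π;  (-2)²·∫sin(2x)² dx = 4·π/2 = 2*π.
  u² cross terms: 2·(-5)·(-2)·∫sin(4x)·cos(x) dx = 20·(8/15) = 32/3;  2·(-5)·(-2)·∫sin(4x)·sin(2x) dx = 20·(0) = 0;  2·(-2)·(-2)·∫cos(x)·sin(2x) dx = 8·(4/3) = 32/3.
  So ∫_0^π u² dx = 25*π/2 + 2*π + 2*π + 32/3 + 0 + 32/3 = 64/3 + 33*π/2.
  (u')² squared terms: (-20)²·∫cos(4x)² dx = 400·π/2 = 200*π;  (-4)²·∫cos(2x)² dx = 16·π/2 = 8*π;  (2)²·∫sin(x)² dx = 4·π/2 = 2*π.
  (u')² cross terms: 2·(-20)·(-4)·∫cos(4x)·cos(2x) dx = 160·(0) = 0;  2·(-20)·(2)·∫cos(4x)·sin(x) dx = -80·(-2/15) = 32/3;  2·(-4)·(2)·∫cos(2x)·sin(x) dx = -16·(-2/3) = 32/3.
  So ∫_0^π (u')² dx = 200*π + 8*π + 2*π + 0 + 32/3 + 32/3 = 64/3 + 210*π.
||u||_{H^1}^2 = (64/3 + 33*π/2) + (64/3 + 210*π) = 128/3 + 453*π/2.


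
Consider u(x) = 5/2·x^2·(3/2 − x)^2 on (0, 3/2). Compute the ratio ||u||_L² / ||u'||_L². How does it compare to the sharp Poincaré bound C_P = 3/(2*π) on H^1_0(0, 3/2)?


||u||_L² / ||u'||_L² = sqrt(3)/4 < C_P = 3/(2*π).

u(x) = 5/2·x^2·(3/2 − x)^2, so u'(x) = 5*x*(2*x - 3)*(4*x - 3)/4.
u(x) = 5/2·x^2·(3/2 − x)^2 vanishes at x = 0 and x = 3/2, so u ∈ H^1_0(0, 3/2). Differentiate via the product rule and integrate the resulting polynomials term by term.
  ∫_0^3/2 u² dx = ∫_0^3/2 (25*x^8/4 - 75*x^7/2 + 675*x^6/8 - 675*x^5/8 + 2025*x^4/64) dx. Term by term:
    ∫_0^3/2 25*x^8/4 dx = 54675/2048;  ∫_0^3/2 -75*x^7/2 dx = -492075/4096;  ∫_0^3/2 675*x^6/8 dx = 1476225/7168;
    ∫_0^3/2 -675*x^5/8 dx = -164025/1024;  ∫_0^3/2 2025*x^4/64 dx = 98415/2048.
  Sum: 54675/2048 − 492075/4096 + 1476225/7168 − 164025/1024 + 98415/2048 = 10935/28672.
  ∫_0^3/2 (u')² dx = ∫_0^3/2 (100*x^6 - 450*x^5 + 2925*x^4/4 - 2025*x^3/4 + 2025*x^2/16) dx. Term by term:
    ∫_0^3/2 100*x^6 dx = 54675/224;  ∫_0^3/2 -450*x^5 dx = -54675/64;  ∫_0^3/2 2925*x^4/4 dx = 142155/128;
    ∫_0^3/2 -2025*x^3/4 dx = -164025/256;  ∫_0^3/2 2025*x^2/16 dx = 18225/128.
  Sum: 54675/224 − 54675/64 + 142155/128 − 164025/256 + 18225/128 = 3645/1792.
∫_0^3/2 u² dx = 10935/28672, so ||u||_L² = 27*sqrt(105)/448.
∫_0^3/2 (u')² dx = 3645/1792, so ||u'||_L² = 27*sqrt(35)/112.
Ratio ||u||_L² / ||u'||_L² = sqrt(3)/4.
Sharp Poincaré constant on H^1_0(0, 3/2) is C_P = L/π = 3/(2*π), achieved by sin(2*π/3·x).
A polynomial bump cannot attain the sharp Poincaré constant (only the first sine eigenfunction does), so the ratio is strictly less than C_P, consistent with ||u||_L² ≤ C_P ||u'||_L².


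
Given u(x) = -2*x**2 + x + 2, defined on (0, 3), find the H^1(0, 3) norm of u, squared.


||u||_{H^1}^2 = 957/5

The H^1 norm (squared) on an interval (0, L) is
  ||u||_{H^1}^2 = ∫_0^L u(x)^2 dx + ∫_0^L u'(x)^2 dx.
Compute u'(x) = 1 - 4*x.
Then u(x)^2 = 4*x**4 - 4*x**3 - 7*x**2 + 4*x + 4 and u'(x)^2 = 16*x**2 - 8*x + 1.
Integrate each monomial from 0 to 3 using ∫_0^3 c·x^n dx = c·3^(n+1)/(n+1):
  ∫_0^3 u(x)^2 dx = ∫_0^3 (4*x^4 - 4*x^3 - 7*x^2 + 4*x + 4) dx. Term by term:
    ∫_0^3 4*x^4 dx = 972/5;  ∫_0^3 -4*x^3 dx = -81;  ∫_0^3 -7*x^2 dx = -63;
    ∫_0^3 4*x dx = 18;  ∫_0^3 4 dx = 12.
  Sum: 972/5 − 81 − 63 + 18 + 12 = 402/5.
  ∫_0^3 u'(x)^2 dx = ∫_0^3 (16*x^2 - 8*x + 1) dx. Term by term:
    ∫_0^3 16*x^2 dx = 144;  ∫_0^3 -8*x dx = -36;  ∫_0^3 1 dx = 3.
  Sum: 144 − 36 + 3 = 111.
Adding: ||u||_{H^1}^2 = 402/5 + 111 = 957/5.


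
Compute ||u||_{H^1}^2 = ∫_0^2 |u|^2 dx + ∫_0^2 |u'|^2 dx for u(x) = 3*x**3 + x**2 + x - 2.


||u||_{H^1}^2 = 100426/105

The H^1 norm (squared) on an interval (0, L) is
  ||u||_{H^1}^2 = ∫_0^L u(x)^2 dx + ∫_0^L u'(x)^2 dx.
Compute u'(x) = 9*x**2 + 2*x + 1.
Then u(x)^2 = 9*x**6 + 6*x**5 + 7*x**4 - 10*x**3 - 3*x**2 - 4*x + 4 and u'(x)^2 = 81*x**4 + 36*x**3 + 22*x**2 + 4*x + 1.
Integrate each monomial from 0 to 2 using ∫_0^2 c·x^n dx = c·2^(n+1)/(n+1):
  ∫_0^2 u(x)^2 dx = ∫_0^2 (9*x^6 + 6*x^5 + 7*x^4 - 10*x^3 - 3*x^2 - 4*x + 4) dx. Term by term:
    ∫_0^2 9*x^6 dx = 1152/7;  ∫_0^2 6*x^5 dx = 64;  ∫_0^2 7*x^4 dx = 224/5;
    ∫_0^2 -10*x^3 dx = -40;  ∫_0^2 -3*x^2 dx = -8;  ∫_0^2 -4*x dx = -8;
    ∫_0^2 4 dx = 8.
  Sum: 1152/7 + 64 + 224/5 − 40 − 8 − 8 + 8 = 7888/35.
  ∫_0^2 u'(x)^2 dx = ∫_0^2 (81*x^4 + 36*x^3 + 22*x^2 + 4*x + 1) dx. Term by term:
    ∫_0^2 81*x^4 dx = 2592/5;  ∫_0^2 36*x^3 dx = 144;  ∫_0^2 22*x^2 dx = 176/3;
    ∫_0^2 4*x dx = 8;  ∫_0^2 1 dx = 2.
  Sum: 2592/5 + 144 + 176/3 + 8 + 2 = 10966/15.
Adding: ||u||_{H^1}^2 = 7888/35 + 10966/15 = 100426/105.


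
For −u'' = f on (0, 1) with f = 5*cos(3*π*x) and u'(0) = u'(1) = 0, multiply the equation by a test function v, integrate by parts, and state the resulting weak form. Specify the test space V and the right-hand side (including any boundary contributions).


V = H^1(0, 1) (no boundary constraint on v; u is determined up to an additive constant); weak form: ∫_0^1 u'v' dx = ∫_0^1 (5*cos(3*π*x)) v dx for all v ∈ V.

Multiply both sides by a test function v and integrate from 0 to 1:
  ∫_0^1 −u''(x) v(x) dx = ∫_0^1 f(x) v(x) dx.
Integrate the LHS by parts once:
  ∫_0^1 −u'' v dx = −[u'(x) v(x)]_0^1 + ∫_0^1 u'(x) v'(x) dx.
Thus ∫_0^1 u'(x) v'(x) dx = ∫_0^1 f(x) v(x) dx + [u'(x) v(x)]_0^1.
Choose V so that boundary terms are either known or forced to vanish.
u has homogeneous Neumann: u'(0) = u'(1) = 0. So [u' v]_0^1 = 0·v(1) − 0·v(0) = 0 for any v; take V = H^1(0, 1).
Weak formulation: find u (satisfying any essential BC) such that ∫_0^1 u'(x) v'(x) dx = ∫_0^1 f v dx for all v ∈ V (homogeneous Neumann, so boundary terms vanish).
Substituting f(x) = 5*cos(3*π*x), the right-hand side is ∫_0^1 (5*cos(3*π*x)) v dx.
Compatibility check (pure Neumann): taking v ≡ 1 ∈ V gives 0 = ∫_0^1 f dx + (0) − (0), i.e. ∫_0^1 f dx must equal u'(0) − u'(1) = 0. Indeed ∫_0^1 (5*cos(3*π*x)) dx = 0, so the data are compatible. The solution is then unique only up to an additive constant (fix it e.g. by requiring ∫_0^1 u dx = 0).


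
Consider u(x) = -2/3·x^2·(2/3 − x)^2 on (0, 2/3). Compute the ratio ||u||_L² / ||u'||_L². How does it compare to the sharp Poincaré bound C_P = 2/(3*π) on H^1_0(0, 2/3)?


||u||_L² / ||u'||_L² = sqrt(3)/9 < C_P = 2/(3*π).

u(x) = -2/3·x^2·(2/3 − x)^2, so u'(x) = 8*x*(-9*x^2 + 9*x - 2)/27.
u(x) = -2/3·x^2·(2/3 − x)^2 vanishes at x = 0 and x = 2/3, so u ∈ H^1_0(0, 2/3). Differentiate via the product rule and integrate the resulting polynomials term by term.
  ∫_0^2/3 u² dx = ∫_0^2/3 (4*x^8/9 - 32*x^7/27 + 32*x^6/27 - 128*x^5/243 + 64*x^4/729) dx. Term by term:
    ∫_0^2/3 4*x^8/9 dx = 2048/1594323;  ∫_0^2/3 -32*x^7/27 dx = -1024/177147;  ∫_0^2/3 32*x^6/27 dx = 4096/413343;
    ∫_0^2/3 -128*x^5/243 dx = -4096/531441;  ∫_0^2/3 64*x^4/729 dx = 2048/885735.
  Sum: 2048/1594323 − 1024/177147 + 4096/413343 − 4096/531441 + 2048/885735 = 1024/55801305.
  ∫_0^2/3 (u')² dx = ∫_0^2/3 (64*x^6/9 - 128*x^5/9 + 832*x^4/81 - 256*x^3/81 + 256*x^2/729) dx. Term by term:
    ∫_0^2/3 64*x^6/9 dx = 8192/137781;  ∫_0^2/3 -128*x^5/9 dx = -4096/19683;  ∫_0^2/3 832*x^4/81 dx = 26624/98415;
    ∫_0^2/3 -256*x^3/81 dx = -1024/6561;  ∫_0^2/3 256*x^2/729 dx = 2048/59049.
  Sum: 8192/137781 − 4096/19683 + 26624/98415 − 1024/6561 + 2048/59049 = 1024/2066715.
∫_0^2/3 u² dx = 1024/55801305, so ||u||_L² = 32*sqrt(105)/76545.
∫_0^2/3 (u')² dx = 1024/2066715, so ||u'||_L² = 32*sqrt(35)/8505.
Ratio ||u||_L² / ||u'||_L² = sqrt(3)/9.
Sharp Poincaré constant on H^1_0(0, 2/3) is C_P = L/π = 2/(3*π), achieved by sin(3*π/2·x).
A polynomial bump cannot attain the sharp Poincaré constant (only the first sine eigenfunction does), so the ratio is strictly less than C_P, consistent with ||u||_L² ≤ C_P ||u'||_L².


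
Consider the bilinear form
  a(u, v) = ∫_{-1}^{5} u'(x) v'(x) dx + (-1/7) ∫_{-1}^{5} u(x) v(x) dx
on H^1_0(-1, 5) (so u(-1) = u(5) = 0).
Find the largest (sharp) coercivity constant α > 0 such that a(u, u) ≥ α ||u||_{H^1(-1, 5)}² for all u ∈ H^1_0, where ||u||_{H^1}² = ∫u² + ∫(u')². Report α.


α = (-36/7 + π^2)/(π^2 + 36)

Coercivity of a(·,·) on H^1_0(-1, 5) means a(u, u) ≥ α ||u||_{H^1}² for every u ∈ H^1_0.
The interval has length L = 6, and Poincaré/coercivity depend only on L. Here a(u, u) = ∫(u')² + (-1/7)·∫u².
Here c = -1/7 < 0 with |c| < (π/L)² = π^2/36, so coercivity still holds. The condition a(u,u) ≥ α||u||_{H^1}² reads (1−α)∫(u')² ≥ (α−c)∫u². Any admissible α is ≤ 1 (rapidly oscillating u have ∫u²/∫(u')² → 0), and α = 1 would force 0 ≥ (1−c)∫u², impossible since c < 1; so 1−α > 0. By the sharp Poincaré inequality on H^1_0 of an interval of length L, ∫(u')² ≥ (π/L)²∫u² with equality for the first sine mode sin(π(x−x₀)/L) (x₀ the left endpoint), so the inequality holds for all u iff (1−α)(π/L)² ≥ α − c, i.e. α ≤ ((π/L)² + c)/((π/L)² + 1) = (1 + c(L/π)²)/(1 + (L/π)²). (Direct route, valid since c ≤ 0: Poincaré gives c∫u² ≥ c(L/π)²∫(u')², so a(u,u) ≥ (1 + c(L/π)²)∫(u')², while ||u||_{H^1}² ≤ (1 + (L/π)²)∫(u')²; dividing yields the same α.) With (π/L)² = π^2/36 and c = -1/7, the largest admissible constant is α = ((π/L)² + c)/((π/L)² + 1).
Simplifying, α = (-36/7 + π^2)/(π^2 + 36).


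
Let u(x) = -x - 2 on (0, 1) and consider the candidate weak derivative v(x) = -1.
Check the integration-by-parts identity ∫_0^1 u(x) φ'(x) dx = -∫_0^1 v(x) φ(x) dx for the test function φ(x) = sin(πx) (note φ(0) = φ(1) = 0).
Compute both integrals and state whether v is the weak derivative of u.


LHS = 2/π, RHS = 2/π. Yes, v = u' weakly.

u(x) = -x - 2, classical derivative u'(x) = -1.
φ(x) = sin(πx), so φ'(x) = π*cos(π*x).
Note φ(0) = φ(1) = 0, so the boundary term u·φ vanishes.
LHS = ∫_0^1 u(x) φ'(x) dx = ∫_0^1 (-π*x*cos(π*x) - 2*π*cos(π*x)) dx. Term by term:
  ∫_0^1 -2*π*cos(π*x) dx = 0;  ∫_0^1 -π*x*cos(π*x) dx = 2/π.
Sum: 0 + 2/π = 2/π.
So LHS = 2/π.
∫_0^1 v(x) φ(x) dx = ∫_0^1 (-sin(π*x)) dx. Term by term:
  ∫_0^1 -sin(π*x) dx = -2/π.
So RHS = -∫_0^1 v(x) φ(x) dx = 2/π.
LHS = RHS, so the identity holds for this test φ.
Moreover u is smooth here and v(x) = u'(x) = -1 pointwise, so the identity holds for every test function. Hence v is the weak derivative of u.


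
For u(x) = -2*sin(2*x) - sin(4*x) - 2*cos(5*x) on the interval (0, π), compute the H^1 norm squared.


||u||_{H^1(0,π)}^2 = -8320/63 + 141*π/2

u'(x) = 10*sin(5*x) - 4*cos(2*x) - 4*cos(4*x).
Expand u² and (u')² and integrate term by term on (0, π), using: for integers n ≥ 1, ∫_0^π sin²(nx) dx = ∫_0^π cos²(nx) dx = π/2; for n ≠ n', ∫_0^π sin(nx)sin(n'x) dx = ∫_0^π cos(nx)cos(n'x) dx = 0; and by product-to-sum, ∫_0^π sin(nx)cos(n'x) dx = ½∫_0^π [sin((n+n')x) + sin((n−n')x)] dx, which is 0 when n+n' is even and 2n/(n²−n'²) when n+n' is odd (it need not vanish on (0, π)).
  u² squared terms: (-1)²·∫sin(4x)² dx = 1·π/2 = π/2;  (-2)²·∫cos(5x)² dx = 4·π/2 = 2*π;  (-2)²·∫sin(2x)² dx = 4·π/2 = 2*π.
  u² cross terms: 2·(-1)·(-2)·∫sin(4x)·cos(5x) dx = 4·(-8/9) = -32/9;  2·(-1)·(-2)·∫sin(4x)·sin(2x) dx = 4·(0) = 0;  2·(-2)·(-2)·∫cos(5x)·sin(2x) dx = 8·(-4/21) = -32/21.
  So ∫_0^π u² dx = π/2 + 2*π + 2*π − 32/9 + 0 − 32/21 = -320/63 + 9*π/2.
  (u')² squared terms: (-4)²·∫cos(2x)² dx = 16·π/2 = 8*π;  (-4)²·∫cos(4x)² dx = 16·π/2 = 8*π;  (10)²·∫sin(5x)² dx = 100·π/2 = 50*π.
  (u')² cross terms: 2·(-4)·(-4)·∫cos(2x)·cos(4x) dx = 32·(0) = 0;  2·(-4)·(10)·∫cos(2x)·sin(5x) dx = -80·(10/21) = -800/21;  2·(-4)·(10)·∫cos(4x)·sin(5x) dx = -80·(10/9) = -800/9.
  So ∫_0^π (u')² dx = 8*π + 8*π + 50*π + 0 − 800/21 − 800/9 = -8000/63 + 66*π.
||u||_{H^1}^2 = (-320/63 + 9*π/2) + (-8000/63 + 66*π) = -8320/63 + 141*π/2.


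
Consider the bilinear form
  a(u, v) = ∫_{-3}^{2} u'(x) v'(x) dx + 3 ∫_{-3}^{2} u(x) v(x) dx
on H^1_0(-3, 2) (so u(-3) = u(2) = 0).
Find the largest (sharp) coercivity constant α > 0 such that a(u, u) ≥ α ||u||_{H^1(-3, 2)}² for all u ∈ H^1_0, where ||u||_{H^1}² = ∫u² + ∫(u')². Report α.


α = 1

Coercivity of a(·,·) on H^1_0(-3, 2) means a(u, u) ≥ α ||u||_{H^1}² for every u ∈ H^1_0.
The interval has length L = 5, and Poincaré/coercivity depend only on L. Here a(u, u) = ∫(u')² + (3)·∫u².
Here c = 3 ≥ 1, so a(u,u) = ∫(u')² + c∫u² ≥ ∫(u')² + ∫u² = ||u||_{H^1}², i.e. α = 1 works. No larger α is possible: a(u,u) ≥ α||u||_{H^1}² means (1−α)∫(u')² ≥ (α−c)∫u², and for the modes u_n = sin(nπ(x−x₀)/L) (x₀ the left endpoint) one has ∫u_n²/∫(u_n')² = (L/(nπ))² → 0, so a(u_n,u_n)/||u_n||_{H^1}² → 1. Hence the optimal constant is α = 1.
Therefore α = 1.


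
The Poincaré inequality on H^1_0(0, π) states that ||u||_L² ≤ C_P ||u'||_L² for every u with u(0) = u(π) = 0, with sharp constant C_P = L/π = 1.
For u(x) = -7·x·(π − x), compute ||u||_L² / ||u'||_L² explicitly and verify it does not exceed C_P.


||u||_L² / ||u'||_L² = sqrt(10)*π/10 < C_P = 1.

u(x) = -7·x·(π − x), so u'(x) = 14*x - 7*π.
u(x) = -7·x·(π − x) vanishes at x = 0 and x = π, so u ∈ H^1_0(0, π). Differentiate via the product rule and integrate the resulting polynomials term by term.
  ∫_0^π u² dx = ∫_0^π (49*x^4 - 98*π*x^3 + 49*π^2*x^2) dx. Term by term:
    ∫_0^π 49*x^4 dx = 49*π^5/5;  ∫_0^π -98*π*x^3 dx = -49*π^5/2;  ∫_0^π 49*π^2*x^2 dx = 49*π^5/3.
  Sum: 49*π^5/5 − 49*π^5/2 + 49*π^5/3 = 49*π^5/30.
  ∫_0^π (u')² dx = ∫_0^π (196*x^2 - 196*π*x + 49*π^2) dx. Term by term:
    ∫_0^π 196*x^2 dx = 196*π^3/3;  ∫_0^π -196*π*x dx = -98*π^3;  ∫_0^π 49*π^2 dx = 49*π^3.
  Sum: 196*π^3/3 − 98*π^3 + 49*π^3 = 49*π^3/3.
∫_0^π u² dx = 49*π^5/30, so ||u||_L² = 7*sqrt(30)*π^(5/2)/30.
∫_0^π (u')² dx = 49*π^3/3, so ||u'||_L² = 7*sqrt(3)*π^(3/2)/3.
Ratio ||u||_L² / ||u'||_L² = sqrt(10)*π/10.
Sharp Poincaré constant on H^1_0(0, π) is C_P = L/π = 1, achieved by sin(x).
A polynomial bump cannot attain the sharp Poincaré constant (only the first sine eigenfunction does), so the ratio is strictly less than C_P, consistent with ||u||_L² ≤ C_P ||u'||_L².


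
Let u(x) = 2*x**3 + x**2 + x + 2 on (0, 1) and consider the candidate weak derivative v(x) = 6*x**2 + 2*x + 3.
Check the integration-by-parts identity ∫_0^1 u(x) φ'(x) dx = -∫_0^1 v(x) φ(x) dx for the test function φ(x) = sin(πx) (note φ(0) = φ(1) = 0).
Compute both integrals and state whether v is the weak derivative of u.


LHS = -10/π + 24/π^3, RHS = -14/π + 24/π^3. No, v is not the weak derivative of u.

u(x) = 2*x**3 + x**2 + x + 2, classical derivative u'(x) = 6*x**2 + 2*x + 1.
φ(x) = sin(πx), so φ'(x) = π*cos(π*x).
Note φ(0) = φ(1) = 0, so the boundary term u·φ vanishes.
LHS = ∫_0^1 u(x) φ'(x) dx = ∫_0^1 (2*π*x^3*cos(π*x) + π*x^2*cos(π*x) + π*x*cos(π*x) + 2*π*cos(π*x)) dx. Term by term:
  ∫_0^1 2*π*cos(π*x) dx = 0;  ∫_0^1 π*x*cos(π*x) dx = -2/π;  ∫_0^1 π*x^2*cos(π*x) dx = -2/π;
  ∫_0^1 2*π*x^3*cos(π*x) dx = -6/π + 24/π^3.
Sum: 0 − 2/π − 2/π + -6/π + 24/π^3 = -10/π + 24/π^3.
So LHS = -10/π + 24/π^3.
∫_0^1 v(x) φ(x) dx = ∫_0^1 (6*x^2*sin(π*x) + 2*x*sin(π*x) + 3*sin(π*x)) dx. Term by term:
  ∫_0^1 3*sin(π*x) dx = 6/π;  ∫_0^1 2*x*sin(π*x) dx = 2/π;  ∫_0^1 6*x^2*sin(π*x) dx = -24/π^3 + 6/π.
Sum: 6/π + 2/π + -24/π^3 + 6/π = -24/π^3 + 14/π.
So RHS = -∫_0^1 v(x) φ(x) dx = -14/π + 24/π^3.
LHS − RHS = 4/π ≠ 0, so the identity fails.
(For a valid weak derivative the identity must hold for EVERY test function, in particular this one. The failure shows v is NOT the weak derivative of u.)
Correct weak derivative would be u'(x) = 6*x**2 + 2*x + 1.


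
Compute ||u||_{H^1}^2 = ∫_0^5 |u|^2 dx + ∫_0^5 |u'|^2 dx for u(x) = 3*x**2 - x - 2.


||u||_{H^1}^2 = 33925/6

The H^1 norm (squared) on an interval (0, L) is
  ||u||_{H^1}^2 = ∫_0^L u(x)^2 dx + ∫_0^L u'(x)^2 dx.
Compute u'(x) = 6*x - 1.
Then u(x)^2 = 9*x**4 - 6*x**3 - 11*x**2 + 4*x + 4 and u'(x)^2 = 36*x**2 - 12*x + 1.
Integrate each monomial from 0 to 5 using ∫_0^5 c·x^n dx = c·5^(n+1)/(n+1):
  ∫_0^5 u(x)^2 dx = ∫_0^5 (9*x^4 - 6*x^3 - 11*x^2 + 4*x + 4) dx. Term by term:
    ∫_0^5 9*x^4 dx = 5625;  ∫_0^5 -6*x^3 dx = -1875/2;  ∫_0^5 -11*x^2 dx = -1375/3;
    ∫_0^5 4*x dx = 50;  ∫_0^5 4 dx = 20.
  Sum: 5625 − 1875/2 − 1375/3 + 50 + 20 = 25795/6.
  ∫_0^5 u'(x)^2 dx = ∫_0^5 (36*x^2 - 12*x + 1) dx. Term by term:
    ∫_0^5 36*x^2 dx = 1500;  ∫_0^5 -12*x dx = -150;  ∫_0^5 1 dx = 5.
  Sum: 1500 − 150 + 5 = 1355.
Adding: ||u||_{H^1}^2 = 25795/6 + 1355 = 33925/6.


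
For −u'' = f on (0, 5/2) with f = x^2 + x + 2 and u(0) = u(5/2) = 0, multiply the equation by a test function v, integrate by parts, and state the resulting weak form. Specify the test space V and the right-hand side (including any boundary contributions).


V = H^1_0(0, 5/2) (so v(0) = v(5/2) = 0); weak form: ∫_0^5/2 u'v' dx = ∫_0^5/2 (x^2 + x + 2) v dx for all v ∈ V.

Multiply both sides by a test function v and integrate from 0 to 5/2:
  ∫_0^5/2 −u''(x) v(x) dx = ∫_0^5/2 f(x) v(x) dx.
Integrate the LHS by parts once:
  ∫_0^5/2 −u'' v dx = −[u'(x) v(x)]_0^5/2 + ∫_0^5/2 u'(x) v'(x) dx.
Thus ∫_0^5/2 u'(x) v'(x) dx = ∫_0^5/2 f(x) v(x) dx + [u'(x) v(x)]_0^5/2.
Choose V so that boundary terms are either known or forced to vanish.
u is Dirichlet: u(0) = u(5/2) = 0. Let V = H^1_0(0, 5/2); then v(0) = v(5/2) = 0, and [u' v]_0^5/2 = 0.
Weak formulation: find u (satisfying any essential BC) such that ∫_0^5/2 u'(x) v'(x) dx = ∫_0^5/2 f v dx for all v ∈ V.
Substituting f(x) = x^2 + x + 2, the right-hand side is ∫_0^5/2 (x^2 + x + 2) v dx.


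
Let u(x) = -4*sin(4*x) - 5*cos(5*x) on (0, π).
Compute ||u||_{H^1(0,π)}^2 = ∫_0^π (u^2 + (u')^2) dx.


||u||_{H^1(0,π)}^2 = -8320/9 + 461*π

u'(x) = 25*sin(5*x) - 16*cos(4*x).
Expand u² and (u')² and integrate term by term on (0, π), using: for integers n ≥ 1, ∫_0^π sin²(nx) dx = ∫_0^π cos²(nx) dx = π/2; for n ≠ n', ∫_0^π sin(nx)sin(n'x) dx = ∫_0^π cos(nx)cos(n'x) dx = 0; and by product-to-sum, ∫_0^π sin(nx)cos(n'x) dx = ½∫_0^π [sin((n+n')x) + sin((n−n')x)] dx, which is 0 when n+n' is even and 2n/(n²−n'²) when n+n' is odd (it need not vanish on (0, π)).
  u² squared terms: (-5)²·∫cos(5x)² dx = 25·π/2 = 25*π/2;  (-4)²·∫sin(4x)² dx = 16·π/2 = 8*π.
  u² cross terms: 2·(-5)·(-4)·∫cos(5x)·sin(4x) dx = 40·(-8/9) = -320/9.
  So ∫_0^π u² dx = 25*π/2 + 8*π − 320/9 = -320/9 + 41*π/2.
  (u')² squared terms: (-16)²·∫cos(4x)² dx = 256·π/2 = 128*π;  (25)²·∫sin(5x)² dx = 625·π/2 = 625*π/2.
  (u')² cross terms: 2·(-16)·(25)·∫cos(4x)·sin(5x) dx = -800·(10/9) = -8000/9.
  So ∫_0^π (u')² dx = 128*π + 625*π/2 − 8000/9 = -8000/9 + 881*π/2.
||u||_{H^1}^2 = (-320/9 + 41*π/2) + (-8000/9 + 881*π/2) = -8320/9 + 461*π.


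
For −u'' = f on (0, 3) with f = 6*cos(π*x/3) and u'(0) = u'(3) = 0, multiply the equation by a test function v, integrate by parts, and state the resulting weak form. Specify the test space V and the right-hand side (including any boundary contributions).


V = H^1(0, 3) (no boundary constraint on v; u is determined up to an additive constant); weak form: ∫_0^3 u'v' dx = ∫_0^3 (6*cos(π*x/3)) v dx for all v ∈ V.

Multiply both sides by a test function v and integrate from 0 to 3:
  ∫_0^3 −u''(x) v(x) dx = ∫_0^3 f(x) v(x) dx.
Integrate the LHS by parts once:
  ∫_0^3 −u'' v dx = −[u'(x) v(x)]_0^3 + ∫_0^3 u'(x) v'(x) dx.
Thus ∫_0^3 u'(x) v'(x) dx = ∫_0^3 f(x) v(x) dx + [u'(x) v(x)]_0^3.
Choose V so that boundary terms are either known or forced to vanish.
u has homogeneous Neumann: u'(0) = u'(3) = 0. So [u' v]_0^3 = 0·v(3) − 0·v(0) = 0 for any v; take V = H^1(0, 3).
Weak formulation: find u (satisfying any essential BC) such that ∫_0^3 u'(x) v'(x) dx = ∫_0^3 f v dx for all v ∈ V (homogeneous Neumann, so boundary terms vanish).
Substituting f(x) = 6*cos(π*x/3), the right-hand side is ∫_0^3 (6*cos(π*x/3)) v dx.
Compatibility check (pure Neumann): taking v ≡ 1 ∈ V gives 0 = ∫_0^3 f dx + (0) − (0), i.e. ∫_0^3 f dx must equal u'(0) − u'(3) = 0. Indeed ∫_0^3 (6*cos(π*x/3)) dx = 0, so the data are compatible. The solution is then unique only up to an additive constant (fix it e.g. by requiring ∫_0^3 u dx = 0).


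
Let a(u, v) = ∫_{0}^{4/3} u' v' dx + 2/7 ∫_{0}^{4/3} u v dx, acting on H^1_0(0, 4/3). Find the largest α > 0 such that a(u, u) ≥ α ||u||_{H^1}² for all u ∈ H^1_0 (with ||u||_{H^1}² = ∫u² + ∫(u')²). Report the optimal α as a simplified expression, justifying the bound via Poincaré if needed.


α = (32 + 63*π^2)/(7*(16 + 9*π^2))

Coercivity of a(·,·) on H^1_0(0, 4/3) means a(u, u) ≥ α ||u||_{H^1}² for every u ∈ H^1_0.
The interval has length L = 4/3, and Poincaré/coercivity depend only on L. Here a(u, u) = ∫(u')² + (2/7)·∫u².
Here 0 < c = 2/7 < 1. The condition a(u,u) ≥ α||u||_{H^1}² reads (1−α)∫(u')² ≥ (α−c)∫u². Any admissible α is ≤ 1 (rapidly oscillating u have ∫u²/∫(u')² → 0), and α = 1 would force 0 ≥ (1−c)∫u², impossible since c < 1; so 1−α > 0. By the sharp Poincaré inequality on H^1_0 of an interval of length L, ∫(u')² ≥ (π/L)²∫u² with equality for the first sine mode sin(π(x−x₀)/L) (x₀ the left endpoint), so the inequality holds for all u iff (1−α)(π/L)² ≥ α − c, i.e. α ≤ ((π/L)² + c)/((π/L)² + 1) = (1 + c(L/π)²)/(1 + (L/π)²). With (π/L)² = 9*π^2/16 and c = 2/7, the largest admissible constant is α = ((π/L)² + c)/((π/L)² + 1).
Simplifying, α = (32 + 63*π^2)/(7*(16 + 9*π^2)).


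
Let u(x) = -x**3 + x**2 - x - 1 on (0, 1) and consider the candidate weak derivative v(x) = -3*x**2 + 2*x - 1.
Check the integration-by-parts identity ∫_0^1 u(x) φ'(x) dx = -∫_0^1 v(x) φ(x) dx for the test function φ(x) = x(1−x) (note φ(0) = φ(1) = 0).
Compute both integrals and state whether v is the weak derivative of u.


LHS = 3/20, RHS = 3/20. Yes, v = u' weakly.

u(x) = -x**3 + x**2 - x - 1, classical derivative u'(x) = -3*x**2 + 2*x - 1.
φ(x) = x(1−x), so φ'(x) = 1 - 2*x.
Note φ(0) = φ(1) = 0, so the boundary term u·φ vanishes.
LHS = ∫_0^1 u(x) φ'(x) dx = ∫_0^1 (2*x^4 - 3*x^3 + 3*x^2 + x - 1) dx. Term by term:
  ∫_0^1 2*x^4 dx = 2/5;  ∫_0^1 -3*x^3 dx = -3/4;  ∫_0^1 3*x^2 dx = 1;
  ∫_0^1 x dx = 1/2;  ∫_0^1 -1 dx = -1.
Sum: 2/5 − 3/4 + 1 + 1/2 − 1 = 3/20.
So LHS = 3/20.
∫_0^1 v(x) φ(x) dx = ∫_0^1 (3*x^4 - 5*x^3 + 3*x^2 - x) dx. Term by term:
  ∫_0^1 3*x^4 dx = 3/5;  ∫_0^1 -5*x^3 dx = -5/4;  ∫_0^1 3*x^2 dx = 1;
  ∫_0^1 -x dx = -1/2.
Sum: 3/5 − 5/4 + 1 − 1/2 = -3/20.
So RHS = -∫_0^1 v(x) φ(x) dx = 3/20.
LHS = RHS, so the identity holds for this test φ.
Moreover u is smooth here and v(x) = u'(x) = -3*x**2 + 2*x - 1 pointwise, so the identity holds for every test function. Hence v is the weak derivative of u.


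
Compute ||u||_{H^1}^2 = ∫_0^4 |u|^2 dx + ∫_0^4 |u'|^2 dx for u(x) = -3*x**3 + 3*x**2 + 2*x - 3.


||u||_{H^1}^2 = 2058932/105

The H^1 norm (squared) on an interval (0, L) is
  ||u||_{H^1}^2 = ∫_0^L u(x)^2 dx + ∫_0^L u'(x)^2 dx.
Compute u'(x) = -9*x**2 + 6*x + 2.
Then u(x)^2 = 9*x**6 - 18*x**5 - 3*x**4 + 30*x**3 - 14*x**2 - 12*x + 9 and u'(x)^2 = 81*x**4 - 108*x**3 + 24*x + 4.
Integrate each monomial from 0 to 4 using ∫_0^4 c·x^n dx = c·4^(n+1)/(n+1):
  ∫_0^4 u(x)^2 dx = ∫_0^4 (9*x^6 - 18*x^5 - 3*x^4 + 30*x^3 - 14*x^2 - 12*x + 9) dx. Term by term:
    ∫_0^4 9*x^6 dx = 147456/7;  ∫_0^4 -18*x^5 dx = -12288;  ∫_0^4 -3*x^4 dx = -3072/5;
    ∫_0^4 30*x^3 dx = 1920;  ∫_0^4 -14*x^2 dx = -896/3;  ∫_0^4 -12*x dx = -96;
    ∫_0^4 9 dx = 36.
  Sum: 147456/7 − 12288 − 3072/5 + 1920 − 896/3 − 96 + 36 = 1021028/105.
  ∫_0^4 u'(x)^2 dx = ∫_0^4 (81*x^4 - 108*x^3 + 24*x + 4) dx. Term by term:
    ∫_0^4 81*x^4 dx = 82944/5;  ∫_0^4 -108*x^3 dx = -6912;  ∫_0^4 24*x dx = 192;
    ∫_0^4 4 dx = 16.
  Sum: 82944/5 − 6912 + 192 + 16 = 49424/5.
Adding: ||u||_{H^1}^2 = 1021028/105 + 49424/5 = 2058932/105.


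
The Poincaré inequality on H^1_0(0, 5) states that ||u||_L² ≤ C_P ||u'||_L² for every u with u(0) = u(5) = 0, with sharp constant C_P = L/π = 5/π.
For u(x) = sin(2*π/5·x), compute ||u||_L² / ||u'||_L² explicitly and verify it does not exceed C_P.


||u||_L² / ||u'||_L² = 5/(2*π) < C_P = 5/π.

u(x) = sin(2*π/5·x), so u'(x) = 2*π*cos(2*π*x/5)/5.
Writing u(x) = A·sin(kπx/L) with A = 1 and k = 2, use ∫_0^L sin²(kπx/L) dx = L/2 and ∫_0^L cos²(kπx/L) dx = L/2.
u² = 1·sin²(2*π/5·x) and (u')² = 4*π^2/25·cos²(2*π/5·x), and each of sin², cos² integrates to L/2 = 5/2 over (0, 5).
∫_0^5 u² dx = 5/2, so ||u||_L² = sqrt(10)/2.
∫_0^5 (u')² dx = 2*π^2/5, so ||u'||_L² = sqrt(10)*π/5.
Ratio ||u||_L² / ||u'||_L² = 5/(2*π).
Sharp Poincaré constant on H^1_0(0, 5) is C_P = L/π = 5/π, achieved by sin(π/5·x).
This is the k = 2 harmonic; the ratio L/(kπ) is strictly less than C_P = L/π, consistent with the sharp inequality ||u||_L² ≤ C_P ||u'||_L².


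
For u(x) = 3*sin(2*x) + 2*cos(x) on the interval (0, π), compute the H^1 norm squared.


||u||_{H^1(0,π)}^2 = 32 + 53*π/2

u'(x) = -2*sin(x) + 6*cos(2*x).
Expand u² and (u')² and integrate term by term on (0, π), using: for integers n ≥ 1, ∫_0^π sin²(nx) dx = ∫_0^π cos²(nx) dx = π/2; for n ≠ n', ∫_0^π sin(nx)sin(n'x) dx = ∫_0^π cos(nx)cos(n'x) dx = 0; and by product-to-sum, ∫_0^π sin(nx)cos(n'x) dx = ½∫_0^π [sin((n+n')x) + sin((n−n')x)] dx, which is 0 when n+n' is even and 2n/(n²−n'²) when n+n' is odd (it need not vanish on (0, π)).
  u² squared terms: (2)²·∫cos(x)² dx = 4·π/2 = 2*π;  (3)²·∫sin(2x)² dx = 9·π/2 = 9*π/2.
  u² cross terms: 2·(2)·(3)·∫cos(x)·sin(2x) dx = 12·(4/3) = 16.
  So ∫_0^π u² dx = 2*π + 9*π/2 + 16 = 16 + 13*π/2.
  (u')² squared terms: (-2)²·∫sin(x)² dx = 4·π/2 = 2*π;  (6)²·∫cos(2x)² dx = 36·π/2 = 18*π.
  (u')² cross terms: 2·(-2)·(6)·∫sin(x)·cos(2x) dx = -24·(-2/3) = 16.
  So ∫_0^π (u')² dx = 2*π + 18*π + 16 = 16 + 20*π.
||u||_{H^1}^2 = (16 + 13*π/2) + (16 + 20*π) = 32 + 53*π/2.
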